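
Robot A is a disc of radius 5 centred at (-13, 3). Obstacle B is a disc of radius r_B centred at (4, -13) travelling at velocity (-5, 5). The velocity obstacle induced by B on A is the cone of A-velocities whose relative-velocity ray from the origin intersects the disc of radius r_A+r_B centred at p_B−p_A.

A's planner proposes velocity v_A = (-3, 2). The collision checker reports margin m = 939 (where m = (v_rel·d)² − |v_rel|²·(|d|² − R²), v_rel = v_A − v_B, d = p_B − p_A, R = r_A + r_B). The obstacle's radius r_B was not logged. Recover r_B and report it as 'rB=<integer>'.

m = 939
d = (17, -16);  v_rel = (2, -3),  |v_rel|² = 13
v_rel×d = (2)·(-16) − (-3)·(17) = 19
since m = R²·13 − 19²:  R² = (361 + 939) / 13 = 100
R = √100 = 10  ⇒  r_B = 10 − 5 = 5

rB=5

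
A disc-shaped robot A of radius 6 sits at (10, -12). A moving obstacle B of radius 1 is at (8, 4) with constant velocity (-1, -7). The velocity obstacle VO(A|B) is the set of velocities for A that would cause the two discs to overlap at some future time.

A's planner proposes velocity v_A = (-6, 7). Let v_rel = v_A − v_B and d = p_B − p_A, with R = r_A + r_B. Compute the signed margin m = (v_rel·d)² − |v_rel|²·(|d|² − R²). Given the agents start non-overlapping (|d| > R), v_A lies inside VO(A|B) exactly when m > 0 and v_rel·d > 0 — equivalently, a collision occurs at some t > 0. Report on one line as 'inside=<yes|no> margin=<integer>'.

d = (-2, 16),  |d|² = 260;  R = 6+1 = 7,  c = 260−7² = 211
v_rel = (-5, 14),  |v_rel|² = 221;  v_rel·d = (-5)·(-2) + (14)·(16) = 234
221·t² − 468·t + 211 = 0  ⇒  m = 234² − 221·211 = 8125
m = 8125 > 0,  v_rel·d = 234 > 0  ⇒  inside

inside=yes margin=8125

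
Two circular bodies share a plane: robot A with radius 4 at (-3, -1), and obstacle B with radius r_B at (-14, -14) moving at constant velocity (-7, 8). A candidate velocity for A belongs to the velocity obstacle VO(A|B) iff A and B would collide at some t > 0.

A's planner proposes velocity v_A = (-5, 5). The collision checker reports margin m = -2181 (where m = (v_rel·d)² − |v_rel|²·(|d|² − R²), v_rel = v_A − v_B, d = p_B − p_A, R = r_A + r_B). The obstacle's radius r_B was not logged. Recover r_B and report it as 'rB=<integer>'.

m = -2181
d = (-11, -13);  v_rel = (2, -3),  |v_rel|² = 13
v_rel×d = (2)·(-13) − (-3)·(-11) = -59
since m = R²·13 − (-59)²:  R² = (3481 + -2181) / 13 = 100
R = √100 = 10  ⇒  r_B = 10 − 4 = 6

rB=6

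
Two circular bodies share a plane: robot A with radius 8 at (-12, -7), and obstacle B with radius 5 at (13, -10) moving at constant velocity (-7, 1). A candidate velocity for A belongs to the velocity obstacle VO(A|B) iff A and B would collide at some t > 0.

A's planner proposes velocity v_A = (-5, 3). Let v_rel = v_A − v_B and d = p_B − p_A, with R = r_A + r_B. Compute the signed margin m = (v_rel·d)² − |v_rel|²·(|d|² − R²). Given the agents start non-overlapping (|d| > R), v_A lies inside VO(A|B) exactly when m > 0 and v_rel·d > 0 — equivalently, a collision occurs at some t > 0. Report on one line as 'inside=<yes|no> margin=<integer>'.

d = (25, -3),  |d|² = 634;  R = 8+5 = 13,  c = 634−13² = 465
v_rel = (2, 2),  |v_rel|² = 8;  v_rel·d = (2)·(25) + (2)·(-3) = 44
8·t² − 88·t + 465 = 0  ⇒  m = 44² − 8·465 = -1784
m = -1784 < 0,  v_rel·d = 44 > 0  ⇒  outside

inside=no margin=-1784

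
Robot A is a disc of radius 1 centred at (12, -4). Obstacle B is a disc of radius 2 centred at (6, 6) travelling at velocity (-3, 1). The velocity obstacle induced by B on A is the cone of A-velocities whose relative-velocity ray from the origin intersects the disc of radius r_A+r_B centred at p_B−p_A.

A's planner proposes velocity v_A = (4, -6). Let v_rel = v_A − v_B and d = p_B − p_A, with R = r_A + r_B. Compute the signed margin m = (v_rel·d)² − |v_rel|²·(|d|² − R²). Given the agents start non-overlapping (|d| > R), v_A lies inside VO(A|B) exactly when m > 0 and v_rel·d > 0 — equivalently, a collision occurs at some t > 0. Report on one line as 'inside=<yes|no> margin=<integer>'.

d = (-6, 10),  |d|² = 136;  R = 1+2 = 3,  c = 136−3² = 127
v_rel = (7, -7),  |v_rel|² = 98;  v_rel·d = (7)·(-6) + (-7)·(10) = -112
98·t² + 224·t + 127 = 0  ⇒  m = (-112)² − 98·127 = 98
m = 98 > 0,  v_rel·d = -112 < 0  ⇒  outside

inside=no margin=98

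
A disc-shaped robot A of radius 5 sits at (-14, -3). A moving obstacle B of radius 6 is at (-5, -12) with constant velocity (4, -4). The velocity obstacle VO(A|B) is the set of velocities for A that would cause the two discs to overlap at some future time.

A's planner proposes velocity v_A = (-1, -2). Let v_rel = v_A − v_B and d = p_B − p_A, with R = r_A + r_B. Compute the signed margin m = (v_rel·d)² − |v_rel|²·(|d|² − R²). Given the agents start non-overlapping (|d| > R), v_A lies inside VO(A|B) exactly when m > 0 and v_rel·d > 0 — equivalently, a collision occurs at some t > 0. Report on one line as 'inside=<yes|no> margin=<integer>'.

d = (9, -9),  |d|² = 162;  R = 5+6 = 11,  c = 162−11² = 41
v_rel = (-5, 2),  |v_rel|² = 29;  v_rel·d = (-5)·(9) + (2)·(-9) = -63
29·t² + 126·t + 41 = 0  ⇒  m = (-63)² − 29·41 = 2780
m = 2780 > 0,  v_rel·d = -63 < 0  ⇒  outside

inside=no margin=2780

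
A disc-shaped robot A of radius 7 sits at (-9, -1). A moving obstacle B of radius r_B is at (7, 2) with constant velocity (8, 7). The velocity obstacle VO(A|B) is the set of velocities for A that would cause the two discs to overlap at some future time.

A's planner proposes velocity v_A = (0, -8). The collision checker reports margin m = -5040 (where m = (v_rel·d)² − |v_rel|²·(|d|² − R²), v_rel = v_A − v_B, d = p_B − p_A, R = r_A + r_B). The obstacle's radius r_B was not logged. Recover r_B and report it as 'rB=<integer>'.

m = -5040
d = (16, 3);  v_rel = (-8, -15),  |v_rel|² = 289
v_rel×d = (-8)·(3) − (-15)·(16) = 216
since m = R²·289 − 216²:  R² = (46656 + -5040) / 289 = 144
R = √144 = 12  ⇒  r_B = 12 − 7 = 5

rB=5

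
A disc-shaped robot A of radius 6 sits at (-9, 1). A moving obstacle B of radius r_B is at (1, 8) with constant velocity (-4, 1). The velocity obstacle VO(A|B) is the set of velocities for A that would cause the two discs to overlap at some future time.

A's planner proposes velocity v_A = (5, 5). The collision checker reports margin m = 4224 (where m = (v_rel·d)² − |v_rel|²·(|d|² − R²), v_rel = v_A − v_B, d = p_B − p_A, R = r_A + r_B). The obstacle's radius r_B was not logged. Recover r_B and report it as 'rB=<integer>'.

m = 4224
d = (10, 7);  v_rel = (9, 4),  |v_rel|² = 97
v_rel×d = (9)·(7) − (4)·(10) = 23
since m = R²·97 − 23²:  R² = (529 + 4224) / 97 = 49
R = √49 = 7  ⇒  r_B = 7 − 6 = 1

rB=1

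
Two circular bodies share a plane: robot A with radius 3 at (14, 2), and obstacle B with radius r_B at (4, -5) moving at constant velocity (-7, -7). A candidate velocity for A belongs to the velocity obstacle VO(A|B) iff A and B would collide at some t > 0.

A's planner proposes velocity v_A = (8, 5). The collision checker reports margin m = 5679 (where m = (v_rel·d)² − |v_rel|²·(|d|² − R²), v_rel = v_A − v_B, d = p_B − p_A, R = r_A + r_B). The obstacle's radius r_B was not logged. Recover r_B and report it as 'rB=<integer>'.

m = 5679
d = (-10, -7);  v_rel = (15, 12),  |v_rel|² = 369
v_rel×d = (15)·(-7) − (12)·(-10) = 15
since m = R²·369 − 15²:  R² = (225 + 5679) / 369 = 16
R = √16 = 4  ⇒  r_B = 4 − 3 = 1

rB=1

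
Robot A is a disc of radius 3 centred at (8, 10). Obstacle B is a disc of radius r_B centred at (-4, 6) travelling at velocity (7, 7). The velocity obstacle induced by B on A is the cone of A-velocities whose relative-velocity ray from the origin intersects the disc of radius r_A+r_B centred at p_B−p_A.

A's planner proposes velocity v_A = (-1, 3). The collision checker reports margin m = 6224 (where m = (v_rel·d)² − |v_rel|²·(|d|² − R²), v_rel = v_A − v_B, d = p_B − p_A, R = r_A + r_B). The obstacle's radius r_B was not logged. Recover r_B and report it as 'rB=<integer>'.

m = 6224
d = (-12, -4);  v_rel = (-8, -4),  |v_rel|² = 80
v_rel×d = (-8)·(-4) − (-4)·(-12) = -16
since m = R²·80 − (-16)²:  R² = (256 + 6224) / 80 = 81
R = √81 = 9  ⇒  r_B = 9 − 3 = 6

rB=6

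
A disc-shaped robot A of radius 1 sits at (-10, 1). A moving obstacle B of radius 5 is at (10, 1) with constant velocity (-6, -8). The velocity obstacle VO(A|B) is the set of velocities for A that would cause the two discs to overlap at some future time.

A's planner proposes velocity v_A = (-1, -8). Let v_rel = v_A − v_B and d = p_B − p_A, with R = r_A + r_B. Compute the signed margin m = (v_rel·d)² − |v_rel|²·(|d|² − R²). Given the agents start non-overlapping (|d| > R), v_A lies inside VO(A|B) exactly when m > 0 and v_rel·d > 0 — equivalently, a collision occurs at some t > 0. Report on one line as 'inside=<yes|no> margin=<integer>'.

d = (20, 0),  |d|² = 400;  R = 1+5 = 6,  c = 400−6² = 364
v_rel = (5, 0),  |v_rel|² = 25;  v_rel·d = (5)·(20) + (0)·(0) = 100
25·t² − 200·t + 364 = 0  ⇒  m = 100² − 25·364 = 900
m = 900 > 0,  v_rel·d = 100 > 0  ⇒  inside

inside=yes margin=900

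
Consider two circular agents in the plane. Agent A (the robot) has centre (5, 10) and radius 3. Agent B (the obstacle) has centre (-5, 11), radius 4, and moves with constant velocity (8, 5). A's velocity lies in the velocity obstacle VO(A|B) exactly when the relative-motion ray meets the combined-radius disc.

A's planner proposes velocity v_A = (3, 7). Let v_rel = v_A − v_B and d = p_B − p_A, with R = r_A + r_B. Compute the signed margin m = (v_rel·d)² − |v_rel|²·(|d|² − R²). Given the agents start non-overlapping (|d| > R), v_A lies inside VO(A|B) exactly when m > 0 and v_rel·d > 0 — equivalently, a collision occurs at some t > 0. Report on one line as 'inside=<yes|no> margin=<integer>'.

d = (-10, 1),  |d|² = 101;  R = 3+4 = 7,  c = 101−7² = 52
v_rel = (-5, 2),  |v_rel|² = 29;  v_rel·d = (-5)·(-10) + (2)·(1) = 52
29·t² − 104·t + 52 = 0  ⇒  m = 52² − 29·52 = 1196
m = 1196 > 0,  v_rel·d = 52 > 0  ⇒  inside

inside=yes margin=1196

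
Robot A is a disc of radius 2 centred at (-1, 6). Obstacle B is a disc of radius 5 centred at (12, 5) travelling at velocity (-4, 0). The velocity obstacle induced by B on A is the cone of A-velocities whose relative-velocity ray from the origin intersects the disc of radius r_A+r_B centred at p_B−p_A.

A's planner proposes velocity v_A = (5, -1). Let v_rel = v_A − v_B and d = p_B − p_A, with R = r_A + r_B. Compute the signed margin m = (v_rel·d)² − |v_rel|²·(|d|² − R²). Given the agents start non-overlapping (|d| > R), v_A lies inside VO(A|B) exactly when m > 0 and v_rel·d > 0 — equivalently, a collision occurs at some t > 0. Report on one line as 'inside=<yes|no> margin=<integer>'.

d = (13, -1),  |d|² = 170;  R = 2+5 = 7,  c = 170−7² = 121
v_rel = (9, -1),  |v_rel|² = 82;  v_rel·d = (9)·(13) + (-1)·(-1) = 118
82·t² − 236·t + 121 = 0  ⇒  m = 118² − 82·121 = 4002
m = 4002 > 0,  v_rel·d = 118 > 0  ⇒  inside

inside=yes margin=4002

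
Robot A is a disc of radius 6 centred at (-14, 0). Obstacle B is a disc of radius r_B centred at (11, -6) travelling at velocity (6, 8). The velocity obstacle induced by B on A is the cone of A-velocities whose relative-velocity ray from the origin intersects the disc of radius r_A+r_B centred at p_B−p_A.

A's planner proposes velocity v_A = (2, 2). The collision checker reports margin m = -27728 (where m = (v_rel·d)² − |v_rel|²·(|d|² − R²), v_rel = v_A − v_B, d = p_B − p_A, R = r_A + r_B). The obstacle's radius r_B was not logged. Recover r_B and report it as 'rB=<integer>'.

m = -27728
d = (25, -6);  v_rel = (-4, -6),  |v_rel|² = 52
v_rel×d = (-4)·(-6) − (-6)·(25) = 174
since m = R²·52 − 174²:  R² = (30276 + -27728) / 52 = 49
R = √49 = 7  ⇒  r_B = 7 − 6 = 1

rB=1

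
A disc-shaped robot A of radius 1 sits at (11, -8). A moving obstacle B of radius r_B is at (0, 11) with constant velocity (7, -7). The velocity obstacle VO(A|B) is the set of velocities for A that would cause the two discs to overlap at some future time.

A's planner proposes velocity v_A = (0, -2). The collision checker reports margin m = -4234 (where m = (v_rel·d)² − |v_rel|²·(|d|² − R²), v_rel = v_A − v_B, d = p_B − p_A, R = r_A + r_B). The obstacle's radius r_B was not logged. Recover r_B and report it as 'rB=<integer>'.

m = -4234
d = (-11, 19);  v_rel = (-7, 5),  |v_rel|² = 74
v_rel×d = (-7)·(19) − (5)·(-11) = -78
since m = R²·74 − (-78)²:  R² = (6084 + -4234) / 74 = 25
R = √25 = 5  ⇒  r_B = 5 − 1 = 4

rB=4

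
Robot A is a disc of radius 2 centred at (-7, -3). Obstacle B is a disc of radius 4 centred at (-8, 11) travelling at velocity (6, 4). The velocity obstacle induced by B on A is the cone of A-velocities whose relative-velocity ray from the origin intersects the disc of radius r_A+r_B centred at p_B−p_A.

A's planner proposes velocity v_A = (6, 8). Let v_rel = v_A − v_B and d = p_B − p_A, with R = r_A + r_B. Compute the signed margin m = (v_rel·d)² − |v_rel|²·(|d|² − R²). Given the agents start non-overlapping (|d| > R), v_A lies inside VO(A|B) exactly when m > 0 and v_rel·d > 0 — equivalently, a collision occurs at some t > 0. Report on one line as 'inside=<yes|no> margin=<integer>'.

d = (-1, 14),  |d|² = 197;  R = 2+4 = 6,  c = 197−6² = 161
v_rel = (0, 4),  |v_rel|² = 16;  v_rel·d = (0)·(-1) + (4)·(14) = 56
16·t² − 112·t + 161 = 0  ⇒  m = 56² − 16·161 = 560
m = 560 > 0,  v_rel·d = 56 > 0  ⇒  inside

inside=yes margin=560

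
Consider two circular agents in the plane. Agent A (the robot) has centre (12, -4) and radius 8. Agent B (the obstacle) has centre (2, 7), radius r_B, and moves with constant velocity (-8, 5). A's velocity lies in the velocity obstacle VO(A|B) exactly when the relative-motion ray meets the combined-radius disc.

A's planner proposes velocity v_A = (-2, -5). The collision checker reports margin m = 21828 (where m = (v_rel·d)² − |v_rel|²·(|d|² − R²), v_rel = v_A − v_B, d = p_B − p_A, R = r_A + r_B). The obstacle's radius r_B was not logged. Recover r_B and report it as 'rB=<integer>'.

m = 21828
d = (-10, 11);  v_rel = (6, -10),  |v_rel|² = 136
v_rel×d = (6)·(11) − (-10)·(-10) = -34
since m = R²·136 − (-34)²:  R² = (1156 + 21828) / 136 = 169
R = √169 = 13  ⇒  r_B = 13 − 8 = 5

rB=5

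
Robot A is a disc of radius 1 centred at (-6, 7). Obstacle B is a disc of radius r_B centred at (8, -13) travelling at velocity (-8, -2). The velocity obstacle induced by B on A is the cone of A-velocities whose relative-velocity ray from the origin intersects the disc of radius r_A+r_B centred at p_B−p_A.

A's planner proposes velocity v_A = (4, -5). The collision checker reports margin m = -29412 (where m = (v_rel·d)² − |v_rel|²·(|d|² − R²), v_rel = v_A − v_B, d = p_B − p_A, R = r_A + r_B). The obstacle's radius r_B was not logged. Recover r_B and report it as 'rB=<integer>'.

m = -29412
d = (14, -20);  v_rel = (12, -3),  |v_rel|² = 153
v_rel×d = (12)·(-20) − (-3)·(14) = -198
since m = R²·153 − (-198)²:  R² = (39204 + -29412) / 153 = 64
R = √64 = 8  ⇒  r_B = 8 − 1 = 7

rB=7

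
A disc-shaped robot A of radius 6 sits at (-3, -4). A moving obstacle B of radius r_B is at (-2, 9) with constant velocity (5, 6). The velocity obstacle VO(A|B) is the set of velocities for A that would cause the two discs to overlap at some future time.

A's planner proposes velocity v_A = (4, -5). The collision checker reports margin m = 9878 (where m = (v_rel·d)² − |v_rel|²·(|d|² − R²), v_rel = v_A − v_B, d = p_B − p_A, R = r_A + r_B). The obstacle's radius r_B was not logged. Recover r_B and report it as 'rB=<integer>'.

m = 9878
d = (1, 13);  v_rel = (-1, -11),  |v_rel|² = 122
v_rel×d = (-1)·(13) − (-11)·(1) = -2
since m = R²·122 − (-2)²:  R² = (4 + 9878) / 122 = 81
R = √81 = 9  ⇒  r_B = 9 − 6 = 3

rB=3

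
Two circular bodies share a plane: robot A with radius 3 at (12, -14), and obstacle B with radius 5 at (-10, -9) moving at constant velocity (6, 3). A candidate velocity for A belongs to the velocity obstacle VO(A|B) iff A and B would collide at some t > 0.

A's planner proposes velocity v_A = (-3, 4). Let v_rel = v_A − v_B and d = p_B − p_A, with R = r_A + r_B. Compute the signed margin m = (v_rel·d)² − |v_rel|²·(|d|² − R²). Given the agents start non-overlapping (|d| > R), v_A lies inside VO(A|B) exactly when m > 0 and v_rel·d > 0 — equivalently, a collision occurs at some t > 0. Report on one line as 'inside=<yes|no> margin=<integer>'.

d = (-22, 5),  |d|² = 509;  R = 3+5 = 8,  c = 509−8² = 445
v_rel = (-9, 1),  |v_rel|² = 82;  v_rel·d = (-9)·(-22) + (1)·(5) = 203
82·t² − 406·t + 445 = 0  ⇒  m = 203² − 82·445 = 4719
m = 4719 > 0,  v_rel·d = 203 > 0  ⇒  inside

inside=yes margin=4719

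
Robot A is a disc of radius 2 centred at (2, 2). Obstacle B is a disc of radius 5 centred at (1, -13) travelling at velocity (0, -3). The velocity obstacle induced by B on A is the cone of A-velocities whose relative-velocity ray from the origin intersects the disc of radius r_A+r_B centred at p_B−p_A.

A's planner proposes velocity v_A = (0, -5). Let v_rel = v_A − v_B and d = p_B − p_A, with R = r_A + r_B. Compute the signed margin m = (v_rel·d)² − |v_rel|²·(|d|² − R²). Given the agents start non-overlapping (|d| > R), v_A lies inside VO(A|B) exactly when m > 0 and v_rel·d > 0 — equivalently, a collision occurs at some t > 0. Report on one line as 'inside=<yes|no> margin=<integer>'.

d = (-1, -15),  |d|² = 226;  R = 2+5 = 7,  c = 226−7² = 177
v_rel = (0, -2),  |v_rel|² = 4;  v_rel·d = (0)·(-1) + (-2)·(-15) = 30
4·t² − 60·t + 177 = 0  ⇒  m = 30² − 4·177 = 192
m = 192 > 0,  v_rel·d = 30 > 0  ⇒  inside

inside=yes margin=192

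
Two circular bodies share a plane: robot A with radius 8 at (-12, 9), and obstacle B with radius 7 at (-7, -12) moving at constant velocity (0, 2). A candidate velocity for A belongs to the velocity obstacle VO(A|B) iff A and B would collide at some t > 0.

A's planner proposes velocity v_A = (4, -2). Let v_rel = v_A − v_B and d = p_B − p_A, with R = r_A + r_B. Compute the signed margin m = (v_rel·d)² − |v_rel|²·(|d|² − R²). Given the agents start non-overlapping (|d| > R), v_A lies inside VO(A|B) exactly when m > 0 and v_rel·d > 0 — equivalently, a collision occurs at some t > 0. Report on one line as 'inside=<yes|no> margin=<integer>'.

d = (5, -21),  |d|² = 466;  R = 8+7 = 15,  c = 466−15² = 241
v_rel = (4, -4),  |v_rel|² = 32;  v_rel·d = (4)·(5) + (-4)·(-21) = 104
32·t² − 208·t + 241 = 0  ⇒  m = 104² − 32·241 = 3104
m = 3104 > 0,  v_rel·d = 104 > 0  ⇒  inside

inside=yes margin=3104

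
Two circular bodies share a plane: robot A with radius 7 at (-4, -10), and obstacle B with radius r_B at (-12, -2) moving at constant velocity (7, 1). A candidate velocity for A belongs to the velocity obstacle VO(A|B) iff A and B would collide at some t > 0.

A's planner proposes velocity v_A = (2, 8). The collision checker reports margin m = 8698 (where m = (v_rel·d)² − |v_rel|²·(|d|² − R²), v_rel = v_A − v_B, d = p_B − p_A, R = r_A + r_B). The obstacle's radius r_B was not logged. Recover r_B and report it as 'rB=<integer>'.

m = 8698
d = (-8, 8);  v_rel = (-5, 7),  |v_rel|² = 74
v_rel×d = (-5)·(8) − (7)·(-8) = 16
since m = R²·74 − 16²:  R² = (256 + 8698) / 74 = 121
R = √121 = 11  ⇒  r_B = 11 − 7 = 4

rB=4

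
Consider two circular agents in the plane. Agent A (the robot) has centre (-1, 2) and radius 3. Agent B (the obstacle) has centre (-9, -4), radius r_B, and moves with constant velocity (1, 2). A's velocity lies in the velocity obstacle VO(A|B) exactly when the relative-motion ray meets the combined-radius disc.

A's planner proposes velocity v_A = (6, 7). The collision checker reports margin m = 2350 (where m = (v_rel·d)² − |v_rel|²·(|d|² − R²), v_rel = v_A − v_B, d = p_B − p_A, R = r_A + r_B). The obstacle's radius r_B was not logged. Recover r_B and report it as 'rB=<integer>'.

m = 2350
d = (-8, -6);  v_rel = (5, 5),  |v_rel|² = 50
v_rel×d = (5)·(-6) − (5)·(-8) = 10
since m = R²·50 − 10²:  R² = (100 + 2350) / 50 = 49
R = √49 = 7  ⇒  r_B = 7 − 3 = 4

rB=4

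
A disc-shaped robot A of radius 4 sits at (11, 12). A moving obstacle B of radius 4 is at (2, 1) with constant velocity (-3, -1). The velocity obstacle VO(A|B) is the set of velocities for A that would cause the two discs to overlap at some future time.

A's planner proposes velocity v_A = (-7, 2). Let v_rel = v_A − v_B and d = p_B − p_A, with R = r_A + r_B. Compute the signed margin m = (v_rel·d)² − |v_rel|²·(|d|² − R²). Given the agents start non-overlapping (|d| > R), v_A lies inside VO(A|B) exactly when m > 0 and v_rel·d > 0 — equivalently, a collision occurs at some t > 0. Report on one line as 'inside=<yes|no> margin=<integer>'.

d = (-9, -11),  |d|² = 202;  R = 4+4 = 8,  c = 202−8² = 138
v_rel = (-4, 3),  |v_rel|² = 25;  v_rel·d = (-4)·(-9) + (3)·(-11) = 3
25·t² − 6·t + 138 = 0  ⇒  m = 3² − 25·138 = -3441
m = -3441 < 0,  v_rel·d = 3 > 0  ⇒  outside

inside=no margin=-3441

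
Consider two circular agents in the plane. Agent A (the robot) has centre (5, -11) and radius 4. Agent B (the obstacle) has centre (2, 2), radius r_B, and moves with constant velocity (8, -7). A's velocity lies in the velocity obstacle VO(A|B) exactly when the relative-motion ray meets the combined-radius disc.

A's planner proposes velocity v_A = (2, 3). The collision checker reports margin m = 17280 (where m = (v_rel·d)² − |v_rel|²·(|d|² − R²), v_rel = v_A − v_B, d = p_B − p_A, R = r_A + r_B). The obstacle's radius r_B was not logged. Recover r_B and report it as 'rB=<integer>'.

m = 17280
d = (-3, 13);  v_rel = (-6, 10),  |v_rel|² = 136
v_rel×d = (-6)·(13) − (10)·(-3) = -48
since m = R²·136 − (-48)²:  R² = (2304 + 17280) / 136 = 144
R = √144 = 12  ⇒  r_B = 12 − 4 = 8

rB=8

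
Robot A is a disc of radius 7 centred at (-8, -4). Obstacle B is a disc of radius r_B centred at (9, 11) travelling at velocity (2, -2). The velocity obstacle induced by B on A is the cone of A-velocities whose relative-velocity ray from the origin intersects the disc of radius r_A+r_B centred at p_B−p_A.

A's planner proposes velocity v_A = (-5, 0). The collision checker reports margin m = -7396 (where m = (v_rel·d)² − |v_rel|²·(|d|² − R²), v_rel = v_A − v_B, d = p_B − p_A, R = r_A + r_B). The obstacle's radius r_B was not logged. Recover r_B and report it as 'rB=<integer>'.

m = -7396
d = (17, 15);  v_rel = (-7, 2),  |v_rel|² = 53
v_rel×d = (-7)·(15) − (2)·(17) = -139
since m = R²·53 − (-139)²:  R² = (19321 + -7396) / 53 = 225
R = √225 = 15  ⇒  r_B = 15 − 7 = 8

rB=8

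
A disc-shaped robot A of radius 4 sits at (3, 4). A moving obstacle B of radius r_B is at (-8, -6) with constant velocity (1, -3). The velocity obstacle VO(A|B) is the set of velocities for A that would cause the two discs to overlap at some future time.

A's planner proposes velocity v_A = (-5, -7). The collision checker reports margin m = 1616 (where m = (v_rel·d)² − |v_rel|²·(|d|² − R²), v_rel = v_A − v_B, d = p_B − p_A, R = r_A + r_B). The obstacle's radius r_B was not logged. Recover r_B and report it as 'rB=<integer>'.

m = 1616
d = (-11, -10);  v_rel = (-6, -4),  |v_rel|² = 52
v_rel×d = (-6)·(-10) − (-4)·(-11) = 16
since m = R²·52 − 16²:  R² = (256 + 1616) / 52 = 36
R = √36 = 6  ⇒  r_B = 6 − 4 = 2

rB=2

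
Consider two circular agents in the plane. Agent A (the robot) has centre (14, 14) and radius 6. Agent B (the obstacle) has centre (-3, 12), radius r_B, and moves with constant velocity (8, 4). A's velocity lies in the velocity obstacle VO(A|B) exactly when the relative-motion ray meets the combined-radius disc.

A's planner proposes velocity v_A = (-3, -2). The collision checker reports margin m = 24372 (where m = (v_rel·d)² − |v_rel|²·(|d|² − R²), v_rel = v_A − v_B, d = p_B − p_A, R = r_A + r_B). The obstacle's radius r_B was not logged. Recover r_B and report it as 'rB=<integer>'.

m = 24372
d = (-17, -2);  v_rel = (-11, -6),  |v_rel|² = 157
v_rel×d = (-11)·(-2) − (-6)·(-17) = -80
since m = R²·157 − (-80)²:  R² = (6400 + 24372) / 157 = 196
R = √196 = 14  ⇒  r_B = 14 − 6 = 8

rB=8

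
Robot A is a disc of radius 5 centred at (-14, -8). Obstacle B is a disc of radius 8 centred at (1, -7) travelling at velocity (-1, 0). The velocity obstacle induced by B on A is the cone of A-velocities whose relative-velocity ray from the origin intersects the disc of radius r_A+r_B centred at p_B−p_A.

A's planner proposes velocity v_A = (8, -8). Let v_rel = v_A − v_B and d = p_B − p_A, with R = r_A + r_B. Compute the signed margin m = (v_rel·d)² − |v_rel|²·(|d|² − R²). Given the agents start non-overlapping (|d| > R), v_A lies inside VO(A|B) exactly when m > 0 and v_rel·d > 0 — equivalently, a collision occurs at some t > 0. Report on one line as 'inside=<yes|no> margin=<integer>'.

d = (15, 1),  |d|² = 226;  R = 5+8 = 13,  c = 226−13² = 57
v_rel = (9, -8),  |v_rel|² = 145;  v_rel·d = (9)·(15) + (-8)·(1) = 127
145·t² − 254·t + 57 = 0  ⇒  m = 127² − 145·57 = 7864
m = 7864 > 0,  v_rel·d = 127 > 0  ⇒  inside

inside=yes margin=7864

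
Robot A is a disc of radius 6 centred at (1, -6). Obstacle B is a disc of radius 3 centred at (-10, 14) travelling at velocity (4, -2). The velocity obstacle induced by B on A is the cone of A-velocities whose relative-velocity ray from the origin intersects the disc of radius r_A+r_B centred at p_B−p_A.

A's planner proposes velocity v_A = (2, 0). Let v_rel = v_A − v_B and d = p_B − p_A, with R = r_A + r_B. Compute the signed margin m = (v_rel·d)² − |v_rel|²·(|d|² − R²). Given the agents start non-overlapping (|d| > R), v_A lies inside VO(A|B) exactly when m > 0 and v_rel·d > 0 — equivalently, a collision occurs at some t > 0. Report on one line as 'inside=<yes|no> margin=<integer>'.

d = (-11, 20),  |d|² = 521;  R = 6+3 = 9,  c = 521−9² = 440
v_rel = (-2, 2),  |v_rel|² = 8;  v_rel·d = (-2)·(-11) + (2)·(20) = 62
8·t² − 124·t + 440 = 0  ⇒  m = 62² − 8·440 = 324
m = 324 > 0,  v_rel·d = 62 > 0  ⇒  inside

inside=yes margin=324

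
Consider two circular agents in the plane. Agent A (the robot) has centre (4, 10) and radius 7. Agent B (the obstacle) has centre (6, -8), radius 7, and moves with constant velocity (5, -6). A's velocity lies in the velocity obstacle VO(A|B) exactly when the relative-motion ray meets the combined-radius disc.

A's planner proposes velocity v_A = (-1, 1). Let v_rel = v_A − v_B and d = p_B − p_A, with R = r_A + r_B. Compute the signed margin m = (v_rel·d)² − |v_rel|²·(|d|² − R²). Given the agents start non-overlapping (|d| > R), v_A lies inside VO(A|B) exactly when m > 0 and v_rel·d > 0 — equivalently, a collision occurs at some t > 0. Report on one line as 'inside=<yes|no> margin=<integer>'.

d = (2, -18),  |d|² = 328;  R = 7+7 = 14,  c = 328−14² = 132
v_rel = (-6, 7),  |v_rel|² = 85;  v_rel·d = (-6)·(2) + (7)·(-18) = -138
85·t² + 276·t + 132 = 0  ⇒  m = (-138)² − 85·132 = 7824
m = 7824 > 0,  v_rel·d = -138 < 0  ⇒  outside

inside=no margin=7824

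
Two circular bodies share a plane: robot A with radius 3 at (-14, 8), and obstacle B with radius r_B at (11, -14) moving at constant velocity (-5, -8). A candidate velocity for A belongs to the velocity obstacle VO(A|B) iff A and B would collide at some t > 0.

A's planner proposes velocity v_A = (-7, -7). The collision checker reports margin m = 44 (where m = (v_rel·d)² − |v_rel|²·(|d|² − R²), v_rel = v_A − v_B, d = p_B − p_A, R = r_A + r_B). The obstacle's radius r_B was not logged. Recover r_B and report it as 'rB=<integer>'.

m = 44
d = (25, -22);  v_rel = (-2, 1),  |v_rel|² = 5
v_rel×d = (-2)·(-22) − (1)·(25) = 19
since m = R²·5 − 19²:  R² = (361 + 44) / 5 = 81
R = √81 = 9  ⇒  r_B = 9 − 3 = 6

rB=6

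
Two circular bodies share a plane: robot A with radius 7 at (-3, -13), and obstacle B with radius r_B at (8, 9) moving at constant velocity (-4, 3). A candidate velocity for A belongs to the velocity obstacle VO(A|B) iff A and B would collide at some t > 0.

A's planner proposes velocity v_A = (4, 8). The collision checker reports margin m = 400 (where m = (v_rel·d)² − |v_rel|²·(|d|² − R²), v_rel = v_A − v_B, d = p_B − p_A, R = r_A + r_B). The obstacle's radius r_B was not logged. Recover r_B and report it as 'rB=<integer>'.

m = 400
d = (11, 22);  v_rel = (8, 5),  |v_rel|² = 89
v_rel×d = (8)·(22) − (5)·(11) = 121
since m = R²·89 − 121²:  R² = (14641 + 400) / 89 = 169
R = √169 = 13  ⇒  r_B = 13 − 7 = 6

rB=6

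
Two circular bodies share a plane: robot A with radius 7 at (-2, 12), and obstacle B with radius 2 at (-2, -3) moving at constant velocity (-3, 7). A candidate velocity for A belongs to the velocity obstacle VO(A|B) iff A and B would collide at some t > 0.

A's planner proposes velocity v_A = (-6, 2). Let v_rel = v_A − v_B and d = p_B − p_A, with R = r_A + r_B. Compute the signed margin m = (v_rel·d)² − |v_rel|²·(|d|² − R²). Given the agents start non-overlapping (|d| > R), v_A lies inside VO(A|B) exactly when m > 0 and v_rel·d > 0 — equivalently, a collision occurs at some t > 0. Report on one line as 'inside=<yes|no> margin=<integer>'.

d = (0, -15),  |d|² = 225;  R = 7+2 = 9,  c = 225−9² = 144
v_rel = (-3, -5),  |v_rel|² = 34;  v_rel·d = (-3)·(0) + (-5)·(-15) = 75
34·t² − 150·t + 144 = 0  ⇒  m = 75² − 34·144 = 729
m = 729 > 0,  v_rel·d = 75 > 0  ⇒  inside

inside=yes margin=729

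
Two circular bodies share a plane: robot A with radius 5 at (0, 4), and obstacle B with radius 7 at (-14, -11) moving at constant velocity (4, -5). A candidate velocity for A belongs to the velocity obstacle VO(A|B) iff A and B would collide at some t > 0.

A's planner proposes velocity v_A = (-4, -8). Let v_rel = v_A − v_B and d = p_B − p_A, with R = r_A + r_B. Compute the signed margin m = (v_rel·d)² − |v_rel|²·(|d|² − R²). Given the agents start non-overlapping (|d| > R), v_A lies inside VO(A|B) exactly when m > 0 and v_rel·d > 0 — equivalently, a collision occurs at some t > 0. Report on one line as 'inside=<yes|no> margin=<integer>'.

d = (-14, -15),  |d|² = 421;  R = 5+7 = 12,  c = 421−12² = 277
v_rel = (-8, -3),  |v_rel|² = 73;  v_rel·d = (-8)·(-14) + (-3)·(-15) = 157
73·t² − 314·t + 277 = 0  ⇒  m = 157² − 73·277 = 4428
m = 4428 > 0,  v_rel·d = 157 > 0  ⇒  inside

inside=yes margin=4428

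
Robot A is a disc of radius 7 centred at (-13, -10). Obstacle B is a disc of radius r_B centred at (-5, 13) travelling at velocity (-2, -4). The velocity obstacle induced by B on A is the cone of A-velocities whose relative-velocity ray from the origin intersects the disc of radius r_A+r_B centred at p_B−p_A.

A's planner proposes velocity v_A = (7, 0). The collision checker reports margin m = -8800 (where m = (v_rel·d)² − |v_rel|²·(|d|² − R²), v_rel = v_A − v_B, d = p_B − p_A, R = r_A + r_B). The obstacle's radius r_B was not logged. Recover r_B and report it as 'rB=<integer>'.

m = -8800
d = (8, 23);  v_rel = (9, 4),  |v_rel|² = 97
v_rel×d = (9)·(23) − (4)·(8) = 175
since m = R²·97 − 175²:  R² = (30625 + -8800) / 97 = 225
R = √225 = 15  ⇒  r_B = 15 − 7 = 8

rB=8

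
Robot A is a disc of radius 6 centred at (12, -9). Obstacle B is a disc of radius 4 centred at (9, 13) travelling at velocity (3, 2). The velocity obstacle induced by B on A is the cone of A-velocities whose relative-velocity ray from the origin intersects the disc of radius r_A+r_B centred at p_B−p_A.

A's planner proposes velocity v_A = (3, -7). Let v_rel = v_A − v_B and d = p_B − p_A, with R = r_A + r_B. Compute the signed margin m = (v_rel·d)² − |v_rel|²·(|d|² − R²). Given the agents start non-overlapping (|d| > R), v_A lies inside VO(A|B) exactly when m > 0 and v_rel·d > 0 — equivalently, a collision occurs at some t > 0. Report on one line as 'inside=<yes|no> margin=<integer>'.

d = (-3, 22),  |d|² = 493;  R = 6+4 = 10,  c = 493−10² = 393
v_rel = (0, -9),  |v_rel|² = 81;  v_rel·d = (0)·(-3) + (-9)·(22) = -198
81·t² + 396·t + 393 = 0  ⇒  m = (-198)² − 81·393 = 7371
m = 7371 > 0,  v_rel·d = -198 < 0  ⇒  outside

inside=no margin=7371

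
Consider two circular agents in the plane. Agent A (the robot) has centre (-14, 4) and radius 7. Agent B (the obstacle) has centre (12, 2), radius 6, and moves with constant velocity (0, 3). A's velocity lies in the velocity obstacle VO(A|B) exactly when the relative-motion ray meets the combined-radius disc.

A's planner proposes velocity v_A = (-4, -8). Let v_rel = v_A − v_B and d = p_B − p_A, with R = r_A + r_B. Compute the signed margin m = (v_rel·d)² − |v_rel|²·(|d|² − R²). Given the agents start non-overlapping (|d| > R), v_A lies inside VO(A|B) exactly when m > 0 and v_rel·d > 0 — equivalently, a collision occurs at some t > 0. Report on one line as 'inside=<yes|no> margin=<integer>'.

d = (26, -2),  |d|² = 680;  R = 7+6 = 13,  c = 680−13² = 511
v_rel = (-4, -11),  |v_rel|² = 137;  v_rel·d = (-4)·(26) + (-11)·(-2) = -82
137·t² + 164·t + 511 = 0  ⇒  m = (-82)² − 137·511 = -63283
m = -63283 < 0,  v_rel·d = -82 < 0  ⇒  outside

inside=no margin=-63283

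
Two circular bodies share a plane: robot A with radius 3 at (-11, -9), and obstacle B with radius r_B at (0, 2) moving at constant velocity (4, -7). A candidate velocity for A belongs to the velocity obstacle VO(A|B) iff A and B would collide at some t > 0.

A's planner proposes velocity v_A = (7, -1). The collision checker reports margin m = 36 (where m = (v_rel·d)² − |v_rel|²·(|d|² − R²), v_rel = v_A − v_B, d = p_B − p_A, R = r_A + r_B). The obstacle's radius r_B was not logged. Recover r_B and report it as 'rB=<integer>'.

m = 36
d = (11, 11);  v_rel = (3, 6),  |v_rel|² = 45
v_rel×d = (3)·(11) − (6)·(11) = -33
since m = R²·45 − (-33)²:  R² = (1089 + 36) / 45 = 25
R = √25 = 5  ⇒  r_B = 5 − 3 = 2

rB=2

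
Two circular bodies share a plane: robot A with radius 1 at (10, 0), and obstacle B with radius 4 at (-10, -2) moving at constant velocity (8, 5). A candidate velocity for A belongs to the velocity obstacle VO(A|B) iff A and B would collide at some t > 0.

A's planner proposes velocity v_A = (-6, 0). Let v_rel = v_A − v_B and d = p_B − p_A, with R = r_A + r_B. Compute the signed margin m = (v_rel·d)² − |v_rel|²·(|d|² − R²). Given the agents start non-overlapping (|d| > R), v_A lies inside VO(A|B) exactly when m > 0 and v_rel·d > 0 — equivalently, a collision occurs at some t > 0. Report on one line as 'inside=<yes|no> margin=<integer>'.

d = (-20, -2),  |d|² = 404;  R = 1+4 = 5,  c = 404−5² = 379
v_rel = (-14, -5),  |v_rel|² = 221;  v_rel·d = (-14)·(-20) + (-5)·(-2) = 290
221·t² − 580·t + 379 = 0  ⇒  m = 290² − 221·379 = 341
m = 341 > 0,  v_rel·d = 290 > 0  ⇒  inside

inside=yes margin=341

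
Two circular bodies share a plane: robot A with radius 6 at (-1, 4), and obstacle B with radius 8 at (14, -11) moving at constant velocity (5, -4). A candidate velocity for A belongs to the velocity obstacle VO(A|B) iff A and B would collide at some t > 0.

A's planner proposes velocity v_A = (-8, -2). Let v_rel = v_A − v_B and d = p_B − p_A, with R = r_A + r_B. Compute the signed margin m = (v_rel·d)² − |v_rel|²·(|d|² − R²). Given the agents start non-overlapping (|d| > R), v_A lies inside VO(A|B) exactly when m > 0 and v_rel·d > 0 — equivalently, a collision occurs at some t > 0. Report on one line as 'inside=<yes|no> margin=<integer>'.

d = (15, -15),  |d|² = 450;  R = 6+8 = 14,  c = 450−14² = 254
v_rel = (-13, 2),  |v_rel|² = 173;  v_rel·d = (-13)·(15) + (2)·(-15) = -225
173·t² + 450·t + 254 = 0  ⇒  m = (-225)² − 173·254 = 6683
m = 6683 > 0,  v_rel·d = -225 < 0  ⇒  outside

inside=no margin=6683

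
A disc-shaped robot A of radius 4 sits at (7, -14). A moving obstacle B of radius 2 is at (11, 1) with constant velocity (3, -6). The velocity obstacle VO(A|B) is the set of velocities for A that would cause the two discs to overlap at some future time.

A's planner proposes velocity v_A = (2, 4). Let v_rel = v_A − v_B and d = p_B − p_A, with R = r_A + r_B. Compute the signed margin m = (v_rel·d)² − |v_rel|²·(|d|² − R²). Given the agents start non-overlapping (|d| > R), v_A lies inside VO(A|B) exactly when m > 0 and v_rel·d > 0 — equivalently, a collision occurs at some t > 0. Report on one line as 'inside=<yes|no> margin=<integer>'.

d = (4, 15),  |d|² = 241;  R = 4+2 = 6,  c = 241−6² = 205
v_rel = (-1, 10),  |v_rel|² = 101;  v_rel·d = (-1)·(4) + (10)·(15) = 146
101·t² − 292·t + 205 = 0  ⇒  m = 146² − 101·205 = 611
m = 611 > 0,  v_rel·d = 146 > 0  ⇒  inside

inside=yes margin=611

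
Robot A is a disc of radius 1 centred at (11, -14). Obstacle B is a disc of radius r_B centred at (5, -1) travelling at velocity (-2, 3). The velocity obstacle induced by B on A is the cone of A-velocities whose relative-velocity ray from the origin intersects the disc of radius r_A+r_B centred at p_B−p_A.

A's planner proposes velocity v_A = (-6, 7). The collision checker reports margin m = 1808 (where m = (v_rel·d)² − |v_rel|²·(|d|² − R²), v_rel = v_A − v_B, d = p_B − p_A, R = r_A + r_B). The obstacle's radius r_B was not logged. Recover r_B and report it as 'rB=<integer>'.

m = 1808
d = (-6, 13);  v_rel = (-4, 4),  |v_rel|² = 32
v_rel×d = (-4)·(13) − (4)·(-6) = -28
since m = R²·32 − (-28)²:  R² = (784 + 1808) / 32 = 81
R = √81 = 9  ⇒  r_B = 9 − 1 = 8

rB=8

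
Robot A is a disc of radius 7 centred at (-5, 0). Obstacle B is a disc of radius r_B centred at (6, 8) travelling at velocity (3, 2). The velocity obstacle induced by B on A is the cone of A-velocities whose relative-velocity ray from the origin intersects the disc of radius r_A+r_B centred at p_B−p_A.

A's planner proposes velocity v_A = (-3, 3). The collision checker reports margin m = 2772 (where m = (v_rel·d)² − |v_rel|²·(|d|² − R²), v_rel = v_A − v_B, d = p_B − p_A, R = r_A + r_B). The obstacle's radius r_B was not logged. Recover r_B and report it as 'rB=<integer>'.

m = 2772
d = (11, 8);  v_rel = (-6, 1),  |v_rel|² = 37
v_rel×d = (-6)·(8) − (1)·(11) = -59
since m = R²·37 − (-59)²:  R² = (3481 + 2772) / 37 = 169
R = √169 = 13  ⇒  r_B = 13 − 7 = 6

rB=6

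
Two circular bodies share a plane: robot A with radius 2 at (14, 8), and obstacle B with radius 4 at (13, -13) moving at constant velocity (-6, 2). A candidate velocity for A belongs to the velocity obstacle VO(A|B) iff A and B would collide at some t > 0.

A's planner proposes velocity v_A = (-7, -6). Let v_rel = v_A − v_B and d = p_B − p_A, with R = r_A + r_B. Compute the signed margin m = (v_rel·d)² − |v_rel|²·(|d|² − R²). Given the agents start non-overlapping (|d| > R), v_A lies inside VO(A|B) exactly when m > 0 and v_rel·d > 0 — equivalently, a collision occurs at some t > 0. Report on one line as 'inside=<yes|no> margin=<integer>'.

d = (-1, -21),  |d|² = 442;  R = 2+4 = 6,  c = 442−6² = 406
v_rel = (-1, -8),  |v_rel|² = 65;  v_rel·d = (-1)·(-1) + (-8)·(-21) = 169
65·t² − 338·t + 406 = 0  ⇒  m = 169² − 65·406 = 2171
m = 2171 > 0,  v_rel·d = 169 > 0  ⇒  inside

inside=yes margin=2171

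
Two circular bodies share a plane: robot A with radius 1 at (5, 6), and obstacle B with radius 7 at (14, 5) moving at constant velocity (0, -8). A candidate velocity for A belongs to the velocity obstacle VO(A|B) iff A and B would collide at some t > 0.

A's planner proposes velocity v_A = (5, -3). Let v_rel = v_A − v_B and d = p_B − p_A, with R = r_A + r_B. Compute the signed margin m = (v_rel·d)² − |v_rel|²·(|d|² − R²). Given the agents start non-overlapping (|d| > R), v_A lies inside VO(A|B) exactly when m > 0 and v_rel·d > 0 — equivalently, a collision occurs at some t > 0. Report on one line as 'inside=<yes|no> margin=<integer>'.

d = (9, -1),  |d|² = 82;  R = 1+7 = 8,  c = 82−8² = 18
v_rel = (5, 5),  |v_rel|² = 50;  v_rel·d = (5)·(9) + (5)·(-1) = 40
50·t² − 80·t + 18 = 0  ⇒  m = 40² − 50·18 = 700
m = 700 > 0,  v_rel·d = 40 > 0  ⇒  inside

inside=yes margin=700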